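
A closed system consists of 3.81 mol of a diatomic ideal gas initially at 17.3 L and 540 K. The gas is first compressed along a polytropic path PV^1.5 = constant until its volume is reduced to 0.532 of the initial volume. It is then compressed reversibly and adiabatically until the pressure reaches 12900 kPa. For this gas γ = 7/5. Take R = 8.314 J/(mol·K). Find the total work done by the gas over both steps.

P₁ = nRT₁/V₁ = 3.81×8.314×540/17.3 = 989 kPa.
Step 1 — Polytropic n=1.5: T₂ = T₁(V₁/V₂)^(n−1) = 540×(1.88)^0.50 = 740 K; P₂ = P₁(V₁/V₂)^n = 2550 kPa.
W = (P₁V₁−P₂V₂)/(n−1) = (989×17.3−2550×9.20)/0.50 = -12700 J.
ΔU = nCvΔT = 3.81×20.8×(740−540) = 15900 J.
Q = ΔU + W = 3170 J.
State after step 1: P = 2550 kPa, V = 9.20 L, T = 740 K.
Step 2 — Adiabatic: T₂/T₁ = (P₂/P₁)^((γ−1)/γ) ⇒ T₂ = 740×(5.06)^0.286 = 1180 K; V₂ = 2.89 L.
ΔU = nCvΔT = 3.81×20.8×(1180−740) = 34600 J.
Q = 0 for an adiabatic process, so W = −ΔU = -34600 J.
Net over both steps: W = -47300 J, Q = 3170 J, ΔU = 50400 J.

-47300 J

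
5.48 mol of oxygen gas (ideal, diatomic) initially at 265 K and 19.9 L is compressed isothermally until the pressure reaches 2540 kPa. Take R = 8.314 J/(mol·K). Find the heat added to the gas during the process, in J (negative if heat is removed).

-17300 J

P₁ = nRT₁/V₁ = 5.48×8.314×265/19.9 = 607 kPa.
Isothermal: T stays 265 K; PV = const ⇒ V₂ = 4.75 L, P₂ = 2540 kPa.
ΔU = 0 (ideal gas, T constant).
W = nRT ln(V₂/V₁) = 5.48×8.314×265×ln(0.239) = -17300 J.
Q = ΔU + W = -17300 J.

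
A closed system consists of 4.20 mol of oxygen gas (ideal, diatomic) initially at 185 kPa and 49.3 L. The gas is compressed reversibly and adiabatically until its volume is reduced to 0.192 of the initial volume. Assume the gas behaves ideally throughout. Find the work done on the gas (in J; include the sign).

21300 J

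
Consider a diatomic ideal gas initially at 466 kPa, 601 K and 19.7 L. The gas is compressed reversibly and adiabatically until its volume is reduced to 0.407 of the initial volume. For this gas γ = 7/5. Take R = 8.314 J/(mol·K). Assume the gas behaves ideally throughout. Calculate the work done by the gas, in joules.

-9930 J

n = P₁V₁/(RT₁) = 466×19.7/(8.314×601) = 1.84 mol.
Adiabatic: TV^(γ−1) = const ⇒ T₂ = 601×(2.46)^0.400 = 861 K; PV^γ = const ⇒ P₂ = 1640 kPa.
ΔU = nCvΔT = 1.84×20.8×(861−601) = 9930 J.
Q = 0 for an adiabatic process, so W = −ΔU = -9930 J.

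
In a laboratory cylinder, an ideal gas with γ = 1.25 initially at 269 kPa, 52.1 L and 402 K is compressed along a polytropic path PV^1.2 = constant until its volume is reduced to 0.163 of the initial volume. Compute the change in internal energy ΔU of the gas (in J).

n = P₁V₁/(RT₁) = 269×52.1/(8.314×402) = 4.19 mol.
Polytropic n=1.2: T₂ = T₁(V₁/V₂)^(n−1) = 402×(6.13)^0.20 = 578 K; P₂ = P₁(V₁/V₂)^n = 2370 kPa.
For an ideal gas ΔU = nCvΔT with Cv = R/(γ−1) = 33.3 J/(mol·K).
ΔU = 4.19×33.3×(578−402) = 24500 J.

24500 J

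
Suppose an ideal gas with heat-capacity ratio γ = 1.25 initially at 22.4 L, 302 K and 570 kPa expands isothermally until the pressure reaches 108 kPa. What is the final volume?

Isothermal: T stays 302 K; PV = const ⇒ V₂ = 118 L, P₂ = 108 kPa.

118 L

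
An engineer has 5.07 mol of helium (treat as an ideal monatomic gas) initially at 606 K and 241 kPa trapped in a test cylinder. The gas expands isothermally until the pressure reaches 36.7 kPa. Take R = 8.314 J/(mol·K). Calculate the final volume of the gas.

696 L

V₁ = nRT₁/P₁ = 5.07×8.314×606/241 = 106 L.
Isothermal: T stays 606 K; PV = const ⇒ V₂ = 696 L, P₂ = 36.7 kPa.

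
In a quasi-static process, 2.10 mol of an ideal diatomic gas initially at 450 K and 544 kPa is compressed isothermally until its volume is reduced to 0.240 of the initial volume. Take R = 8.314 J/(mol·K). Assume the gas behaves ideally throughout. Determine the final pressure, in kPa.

2270 kPa

V₁ = nRT₁/P₁ = 2.10×8.314×450/544 = 14.4 L.
Isothermal: T stays 450 K; PV = const ⇒ V₂ = 3.47 L, P₂ = 2270 kPa.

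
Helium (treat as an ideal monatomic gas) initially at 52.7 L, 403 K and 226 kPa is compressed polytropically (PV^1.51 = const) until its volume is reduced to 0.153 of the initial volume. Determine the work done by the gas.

n = P₁V₁/(RT₁) = 226×52.7/(8.314×403) = 3.55 mol.
Polytropic n=1.51: T₂ = T₁(V₁/V₂)^(n−1) = 403×(6.54)^0.51 = 1050 K; P₂ = P₁(V₁/V₂)^n = 3850 kPa.
W = (P₁V₁−P₂V₂)/(n−1) = (226×52.7−3850×8.06)/0.51 = -37500 J.

-37500 J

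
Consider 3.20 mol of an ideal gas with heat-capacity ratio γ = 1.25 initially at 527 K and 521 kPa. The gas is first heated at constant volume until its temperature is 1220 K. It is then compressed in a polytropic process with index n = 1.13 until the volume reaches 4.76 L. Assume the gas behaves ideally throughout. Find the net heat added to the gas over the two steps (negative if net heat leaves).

V₁ = nRT₁/P₁ = 3.20×8.314×527/521 = 26.9 L.
Step 1 — Isochoric: V stays 26.9 L; P/T = const ⇒ T₂ = 1220 K, P₂ = 1210 kPa.
W = 0 (no volume change).
ΔU = nCvΔT = 3.20×33.3×(1220−527) = 73700 J.
Q = ΔU = 73700 J.
State after step 1: P = 1210 kPa, V = 26.9 L, T = 1220 K.
Step 2 — Polytropic n=1.13: T₂ = T₁(V₁/V₂)^(n−1) = 1220×(5.65)^0.13 = 1530 K; P₂ = P₁(V₁/V₂)^n = 8540 kPa.
W = (P₁V₁−P₂V₂)/(n−1) = (1210×26.9−8540×4.76)/0.13 = -63100 J.
ΔU = nCvΔT = 3.20×33.3×(1530−1220) = 32800 J.
Q = ΔU + W = -30300 J.
Net over both steps: W = -63100 J, Q = 43500 J, ΔU = 107000 J.

43500 J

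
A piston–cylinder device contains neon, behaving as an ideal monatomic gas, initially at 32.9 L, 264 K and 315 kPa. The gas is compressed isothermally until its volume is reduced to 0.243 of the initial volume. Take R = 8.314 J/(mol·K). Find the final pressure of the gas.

Isothermal: T stays 264 K; PV = const ⇒ V₂ = 7.99 L, P₂ = 1300 kPa.

1300 kPa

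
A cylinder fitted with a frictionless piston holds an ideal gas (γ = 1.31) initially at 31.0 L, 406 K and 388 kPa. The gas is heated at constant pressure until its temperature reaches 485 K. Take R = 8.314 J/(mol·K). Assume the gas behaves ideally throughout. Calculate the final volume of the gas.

Isobaric: P stays 388 kPa; V/T = const ⇒ T₂ = 485 K, V₂ = 37.0 L.

37.0 L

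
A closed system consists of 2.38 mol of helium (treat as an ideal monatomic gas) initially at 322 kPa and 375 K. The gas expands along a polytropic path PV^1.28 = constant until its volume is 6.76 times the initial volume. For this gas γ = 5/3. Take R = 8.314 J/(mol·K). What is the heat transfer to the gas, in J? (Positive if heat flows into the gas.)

6370 J

V₁ = nRT₁/P₁ = 2.38×8.314×375/322 = 23.0 L.
Polytropic n=1.28: T₂ = T₁(V₁/V₂)^(n−1) = 375×(0.148)^0.28 = 220 K; P₂ = P₁(V₁/V₂)^n = 27.9 kPa.
W = (P₁V₁−P₂V₂)/(n−1) = (322×23.0−27.9×156)/0.28 = 11000 J.
ΔU = nCvΔT = 2.38×12.5×(220−375) = -4610 J.
Q = ΔU + W = 6370 J.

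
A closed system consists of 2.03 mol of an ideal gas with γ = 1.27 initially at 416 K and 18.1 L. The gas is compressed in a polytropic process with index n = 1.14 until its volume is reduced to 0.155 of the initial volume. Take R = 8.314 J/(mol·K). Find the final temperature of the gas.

P₁ = nRT₁/V₁ = 2.03×8.314×416/18.1 = 388 kPa.
Polytropic n=1.14: T₂ = T₁(V₁/V₂)^(n−1) = 416×(6.45)^0.14 = 540 K; P₂ = P₁(V₁/V₂)^n = 3250 kPa.

540 K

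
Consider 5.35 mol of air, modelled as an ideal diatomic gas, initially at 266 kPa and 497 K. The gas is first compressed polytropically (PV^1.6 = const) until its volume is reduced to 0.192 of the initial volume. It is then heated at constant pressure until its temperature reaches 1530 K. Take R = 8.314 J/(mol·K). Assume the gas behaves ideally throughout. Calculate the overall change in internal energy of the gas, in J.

115000 J

V₁ = nRT₁/P₁ = 5.35×8.314×497/266 = 83.1 L.
Step 1 — Polytropic n=1.6: T₂ = T₁(V₁/V₂)^(n−1) = 497×(5.21)^0.60 = 1340 K; P₂ = P₁(V₁/V₂)^n = 3730 kPa.
W = (P₁V₁−P₂V₂)/(n−1) = (266×83.1−3730×16.0)/0.60 = -62300 J.
ΔU = nCvΔT = 5.35×20.8×(1340−497) = 93500 J.
Q = ΔU + W = 31200 J.
State after step 1: P = 3730 kPa, V = 16.0 L, T = 1340 K.
Step 2 — Isobaric: P stays 3730 kPa; V/T = const ⇒ T₂ = 1530 K, V₂ = 18.2 L.
W = PΔV = 3730×(18.2−16.0) kPa·L = 8550 J.
ΔU = nCvΔT = 5.35×20.8×(1530−1340) = 21400 J.
Q = ΔU + W = nCpΔT = 29900 J.
Net over both steps: W = -53800 J, Q = 61100 J, ΔU = 115000 J.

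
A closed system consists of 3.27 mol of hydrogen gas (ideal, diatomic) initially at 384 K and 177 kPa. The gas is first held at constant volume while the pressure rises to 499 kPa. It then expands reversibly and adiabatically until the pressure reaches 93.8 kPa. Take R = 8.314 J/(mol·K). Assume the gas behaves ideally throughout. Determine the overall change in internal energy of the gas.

V₁ = nRT₁/P₁ = 3.27×8.314×384/177 = 59.0 L.
Step 1 — Isochoric: V stays 59.0 L; P/T = const ⇒ T₂ = 1080 K, P₂ = 499 kPa.
W = 0 (no volume change).
ΔU = nCvΔT = 3.27×20.8×(1080−384) = 47500 J.
Q = ΔU = 47500 J.
State after step 1: P = 499 kPa, V = 59.0 L, T = 1080 K.
Step 2 — Adiabatic: T₂/T₁ = (P₂/P₁)^((γ−1)/γ) ⇒ T₂ = 1080×(0.188)^0.286 = 672 K; V₂ = 195 L.
ΔU = nCvΔT = 3.27×20.8×(672−1080) = -27900 J.
Q = 0 for an adiabatic process, so W = −ΔU = 27900 J.
Net over both steps: W = 27900 J, Q = 47500 J, ΔU = 19500 J.

19500 J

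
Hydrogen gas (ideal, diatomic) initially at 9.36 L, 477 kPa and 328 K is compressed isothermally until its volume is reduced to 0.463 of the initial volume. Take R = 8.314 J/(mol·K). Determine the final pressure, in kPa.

1030 kPa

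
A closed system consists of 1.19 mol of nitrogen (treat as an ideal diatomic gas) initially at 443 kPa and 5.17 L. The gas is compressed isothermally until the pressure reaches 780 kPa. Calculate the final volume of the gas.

2.94 L

T₁ = P₁V₁/(nR) = 443×5.17/(1.19×8.314) = 231 K.
Isothermal: T stays 231 K; PV = const ⇒ V₂ = 2.94 L, P₂ = 780 kPa.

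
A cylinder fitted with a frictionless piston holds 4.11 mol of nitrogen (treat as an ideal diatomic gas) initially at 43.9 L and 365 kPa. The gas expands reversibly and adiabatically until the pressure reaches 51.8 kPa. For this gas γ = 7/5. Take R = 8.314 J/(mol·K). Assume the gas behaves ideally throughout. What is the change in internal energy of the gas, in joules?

T₁ = P₁V₁/(nR) = 365×43.9/(4.11×8.314) = 469 K.
Adiabatic: T₂/T₁ = (P₂/P₁)^((γ−1)/γ) ⇒ T₂ = 469×(0.142)^0.286 = 268 K; V₂ = 177 L.
For an ideal gas ΔU = nCvΔT with Cv = (5/2)R = 20.8 J/(mol·K).
ΔU = 4.11×20.8×(268−469) = -17100 J.

-17100 J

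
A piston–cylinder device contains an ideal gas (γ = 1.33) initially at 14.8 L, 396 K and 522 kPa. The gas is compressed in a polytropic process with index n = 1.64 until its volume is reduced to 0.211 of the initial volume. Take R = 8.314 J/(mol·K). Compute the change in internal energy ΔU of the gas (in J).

n = P₁V₁/(RT₁) = 522×14.8/(8.314×396) = 2.35 mol.
Polytropic n=1.64: T₂ = T₁(V₁/V₂)^(n−1) = 396×(4.74)^0.64 = 1070 K; P₂ = P₁(V₁/V₂)^n = 6700 kPa.
For an ideal gas ΔU = nCvΔT with Cv = R/(γ−1) = 25.2 J/(mol·K).
ΔU = 2.35×25.2×(1070−396) = 40000 J.

40000 J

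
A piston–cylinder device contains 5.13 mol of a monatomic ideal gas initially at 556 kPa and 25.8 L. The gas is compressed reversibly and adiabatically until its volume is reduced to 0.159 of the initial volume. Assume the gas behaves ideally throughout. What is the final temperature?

T₁ = P₁V₁/(nR) = 556×25.8/(5.13×8.314) = 336 K.
Adiabatic: TV^(γ−1) = const ⇒ T₂ = 336×(6.29)^0.667 = 1150 K; PV^γ = const ⇒ P₂ = 11900 kPa.

1150 K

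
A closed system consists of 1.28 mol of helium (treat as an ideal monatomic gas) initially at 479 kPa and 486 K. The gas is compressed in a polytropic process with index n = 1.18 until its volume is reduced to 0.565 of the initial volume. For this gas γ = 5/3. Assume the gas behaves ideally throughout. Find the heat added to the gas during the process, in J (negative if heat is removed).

-2270 J

V₁ = nRT₁/P₁ = 1.28×8.314×486/479 = 10.8 L.
Polytropic n=1.18: T₂ = T₁(V₁/V₂)^(n−1) = 486×(1.77)^0.18 = 539 K; P₂ = P₁(V₁/V₂)^n = 940 kPa.
W = (P₁V₁−P₂V₂)/(n−1) = (479×10.8−940×6.10)/0.18 = -3110 J.
ΔU = nCvΔT = 1.28×12.5×(539−486) = 840 J.
Q = ΔU + W = -2270 J.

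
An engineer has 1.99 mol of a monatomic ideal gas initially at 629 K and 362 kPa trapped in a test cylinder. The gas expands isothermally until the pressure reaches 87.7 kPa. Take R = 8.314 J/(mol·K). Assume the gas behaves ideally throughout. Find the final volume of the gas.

V₁ = nRT₁/P₁ = 1.99×8.314×629/362 = 28.7 L.
Isothermal: T stays 629 K; PV = const ⇒ V₂ = 119 L, P₂ = 87.7 kPa.

119 L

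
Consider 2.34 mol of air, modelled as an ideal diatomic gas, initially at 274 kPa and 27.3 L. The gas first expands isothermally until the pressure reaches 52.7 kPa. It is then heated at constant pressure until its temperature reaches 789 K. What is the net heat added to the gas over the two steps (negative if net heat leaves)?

T₁ = P₁V₁/(nR) = 274×27.3/(2.34×8.314) = 384 K.
Step 1 — Isothermal: T stays 384 K; PV = const ⇒ V₂ = 142 L, P₂ = 52.7 kPa.
ΔU = 0 (ideal gas, T constant).
W = nRT ln(V₂/V₁) = 2.34×8.314×384×ln(5.20) = 12300 J.
Q = ΔU + W = 12300 J.
State after step 1: P = 52.7 kPa, V = 142 L, T = 384 K.
Step 2 — Isobaric: P stays 52.7 kPa; V/T = const ⇒ T₂ = 789 K, V₂ = 291 L.
W = PΔV = 52.7×(291−142) kPa·L = 7870 J.
ΔU = nCvΔT = 2.34×20.8×(789−384) = 19700 J.
Q = ΔU + W = nCpΔT = 27500 J.
Net over both steps: W = 20200 J, Q = 39900 J, ΔU = 19700 J.

39900 J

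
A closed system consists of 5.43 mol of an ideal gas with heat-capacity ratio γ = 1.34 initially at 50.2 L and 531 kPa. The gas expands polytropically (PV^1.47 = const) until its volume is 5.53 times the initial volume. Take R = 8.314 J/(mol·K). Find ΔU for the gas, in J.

T₁ = P₁V₁/(nR) = 531×50.2/(5.43×8.314) = 590 K.
Polytropic n=1.47: T₂ = T₁(V₁/V₂)^(n−1) = 590×(0.181)^0.47 = 264 K; P₂ = P₁(V₁/V₂)^n = 43.0 kPa.
For an ideal gas ΔU = nCvΔT with Cv = R/(γ−1) = 24.5 J/(mol·K).
ΔU = 5.43×24.5×(264−590) = -43300 J.

-43300 J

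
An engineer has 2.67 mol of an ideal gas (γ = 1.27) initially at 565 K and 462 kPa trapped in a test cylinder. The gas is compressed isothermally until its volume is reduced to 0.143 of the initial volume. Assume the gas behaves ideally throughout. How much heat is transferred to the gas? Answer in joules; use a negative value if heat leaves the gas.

-24400 J

V₁ = nRT₁/P₁ = 2.67×8.314×565/462 = 27.1 L.
Isothermal: T stays 565 K; PV = const ⇒ V₂ = 3.88 L, P₂ = 3230 kPa.
ΔU = 0 (ideal gas, T constant).
W = nRT ln(V₂/V₁) = 2.67×8.314×565×ln(0.143) = -24400 J.
Q = ΔU + W = -24400 J.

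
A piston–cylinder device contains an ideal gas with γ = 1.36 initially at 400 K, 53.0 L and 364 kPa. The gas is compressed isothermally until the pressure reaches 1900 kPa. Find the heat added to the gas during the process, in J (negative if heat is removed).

-31900 J

n = P₁V₁/(RT₁) = 364×53.0/(8.314×400) = 5.80 mol.
Isothermal: T stays 400 K; PV = const ⇒ V₂ = 10.2 L, P₂ = 1900 kPa.
ΔU = 0 (ideal gas, T constant).
W = nRT ln(V₂/V₁) = 5.80×8.314×400×ln(0.192) = -31900 J.
Q = ΔU + W = -31900 J.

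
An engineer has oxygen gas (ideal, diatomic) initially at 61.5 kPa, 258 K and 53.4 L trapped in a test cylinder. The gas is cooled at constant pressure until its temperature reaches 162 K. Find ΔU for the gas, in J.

-3050 J

n = P₁V₁/(RT₁) = 61.5×53.4/(8.314×258) = 1.53 mol.
Isobaric: P stays 61.5 kPa; V/T = const ⇒ T₂ = 162 K, V₂ = 33.5 L.
For an ideal gas ΔU = nCvΔT with Cv = (5/2)R = 20.8 J/(mol·K).
ΔU = 1.53×20.8×(162−258) = -3050 J.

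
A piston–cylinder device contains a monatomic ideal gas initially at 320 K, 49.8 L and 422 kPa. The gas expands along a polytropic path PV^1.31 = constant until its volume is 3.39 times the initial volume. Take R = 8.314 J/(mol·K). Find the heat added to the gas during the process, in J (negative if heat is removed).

11400 J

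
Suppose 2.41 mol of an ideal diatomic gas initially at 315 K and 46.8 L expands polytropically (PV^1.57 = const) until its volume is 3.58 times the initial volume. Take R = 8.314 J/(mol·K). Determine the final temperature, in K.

P₁ = nRT₁/V₁ = 2.41×8.314×315/46.8 = 135 kPa.
Polytropic n=1.57: T₂ = T₁(V₁/V₂)^(n−1) = 315×(0.279)^0.57 = 152 K; P₂ = P₁(V₁/V₂)^n = 18.2 kPa.

152 K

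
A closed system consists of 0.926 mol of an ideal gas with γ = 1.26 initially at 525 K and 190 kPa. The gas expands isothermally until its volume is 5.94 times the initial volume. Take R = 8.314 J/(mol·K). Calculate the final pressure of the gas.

V₁ = nRT₁/P₁ = 0.926×8.314×525/190 = 21.3 L.
Isothermal: T stays 525 K; PV = const ⇒ V₂ = 126 L, P₂ = 32.0 kPa.

32.0 kPa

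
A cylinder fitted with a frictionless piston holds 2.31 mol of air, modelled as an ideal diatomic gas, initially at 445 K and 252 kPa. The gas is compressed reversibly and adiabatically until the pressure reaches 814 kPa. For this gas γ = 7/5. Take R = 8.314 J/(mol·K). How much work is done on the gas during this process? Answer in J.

V₁ = nRT₁/P₁ = 2.31×8.314×445/252 = 33.9 L.
Adiabatic: T₂/T₁ = (P₂/P₁)^((γ−1)/γ) ⇒ T₂ = 445×(3.23)^0.286 = 622 K; V₂ = 14.7 L.
ΔU = nCvΔT = 2.31×20.8×(622−445) = 8500 J.
Q = 0 for an adiabatic process, so W = −ΔU = -8500 J.
Work done on the gas = −W_by = 8500 J.

8500 J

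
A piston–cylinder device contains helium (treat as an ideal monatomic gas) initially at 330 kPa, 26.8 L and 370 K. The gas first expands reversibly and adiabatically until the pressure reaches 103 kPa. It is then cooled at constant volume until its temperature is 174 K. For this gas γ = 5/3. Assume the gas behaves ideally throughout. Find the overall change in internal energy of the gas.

-7030 J

n = P₁V₁/(RT₁) = 330×26.8/(8.314×370) = 2.87 mol.
Step 1 — Adiabatic: T₂/T₁ = (P₂/P₁)^((γ−1)/γ) ⇒ T₂ = 370×(0.312)^0.400 = 232 K; V₂ = 53.9 L.
ΔU = nCvΔT = 2.87×12.5×(232−370) = -4940 J.
Q = 0 for an adiabatic process, so W = −ΔU = 4940 J.
State after step 1: P = 103 kPa, V = 53.9 L, T = 232 K.
Step 2 — Isochoric: V stays 53.9 L; P/T = const ⇒ T₂ = 174 K, P₂ = 77.2 kPa.
W = 0 (no volume change).
ΔU = nCvΔT = 2.87×12.5×(174−232) = -2090 J.
Q = ΔU = -2090 J.
Net over both steps: W = 4940 J, Q = -2090 J, ΔU = -7030 J.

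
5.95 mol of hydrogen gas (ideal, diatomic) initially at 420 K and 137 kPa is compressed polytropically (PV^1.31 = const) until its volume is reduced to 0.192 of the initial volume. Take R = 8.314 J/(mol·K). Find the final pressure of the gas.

V₁ = nRT₁/P₁ = 5.95×8.314×420/137 = 152 L.
Polytropic n=1.31: T₂ = T₁(V₁/V₂)^(n−1) = 420×(5.21)^0.31 = 701 K; P₂ = P₁(V₁/V₂)^n = 1190 kPa.

1190 kPa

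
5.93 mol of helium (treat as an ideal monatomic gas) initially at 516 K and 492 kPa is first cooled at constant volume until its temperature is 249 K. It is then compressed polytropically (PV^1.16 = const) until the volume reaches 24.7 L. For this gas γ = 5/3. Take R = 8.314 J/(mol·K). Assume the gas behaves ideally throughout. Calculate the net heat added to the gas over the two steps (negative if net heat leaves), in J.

-27100 J

V₁ = nRT₁/P₁ = 5.93×8.314×516/492 = 51.7 L.
Step 1 — Isochoric: V stays 51.7 L; P/T = const ⇒ T₂ = 249 K, P₂ = 237 kPa.
W = 0 (no volume change).
ΔU = nCvΔT = 5.93×12.5×(249−516) = -19700 J.
Q = ΔU = -19700 J.
State after step 1: P = 237 kPa, V = 51.7 L, T = 249 K.
Step 2 — Polytropic n=1.16: T₂ = T₁(V₁/V₂)^(n−1) = 249×(2.09)^0.16 = 280 K; P₂ = P₁(V₁/V₂)^n = 559 kPa.
W = (P₁V₁−P₂V₂)/(n−1) = (237×51.7−559×24.7)/0.16 = -9630 J.
ΔU = nCvΔT = 5.93×12.5×(280−249) = 2310 J.
Q = ΔU + W = -7320 J.
Net over both steps: W = -9630 J, Q = -27100 J, ΔU = -17400 J.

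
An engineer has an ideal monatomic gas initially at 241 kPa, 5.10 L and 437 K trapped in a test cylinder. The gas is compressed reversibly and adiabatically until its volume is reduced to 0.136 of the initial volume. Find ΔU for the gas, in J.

n = P₁V₁/(RT₁) = 241×5.10/(8.314×437) = 0.338 mol.
Adiabatic: TV^(γ−1) = const ⇒ T₂ = 437×(7.35)^0.667 = 1650 K; PV^γ = const ⇒ P₂ = 6700 kPa.
For an ideal gas ΔU = nCvΔT with Cv = (3/2)R = 12.5 J/(mol·K).
ΔU = 0.338×12.5×(1650−437) = 5130 J.

5130 J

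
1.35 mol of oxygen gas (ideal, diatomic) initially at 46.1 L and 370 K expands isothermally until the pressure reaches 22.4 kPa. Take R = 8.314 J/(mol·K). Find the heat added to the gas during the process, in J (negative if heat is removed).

5780 J

P₁ = nRT₁/V₁ = 1.35×8.314×370/46.1 = 90.1 kPa.
Isothermal: T stays 370 K; PV = const ⇒ V₂ = 185 L, P₂ = 22.4 kPa.
ΔU = 0 (ideal gas, T constant).
W = nRT ln(V₂/V₁) = 1.35×8.314×370×ln(4.02) = 5780 J.
Q = ΔU + W = 5780 J.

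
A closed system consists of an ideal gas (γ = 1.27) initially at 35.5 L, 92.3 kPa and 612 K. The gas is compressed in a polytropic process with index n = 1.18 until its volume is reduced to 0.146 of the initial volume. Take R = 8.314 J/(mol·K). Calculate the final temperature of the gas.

Polytropic n=1.18: T₂ = T₁(V₁/V₂)^(n−1) = 612×(6.85)^0.18 = 865 K; P₂ = P₁(V₁/V₂)^n = 894 kPa.

865 K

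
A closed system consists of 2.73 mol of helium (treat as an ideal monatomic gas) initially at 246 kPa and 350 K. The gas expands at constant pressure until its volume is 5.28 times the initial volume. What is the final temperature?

1850 K

V₁ = nRT₁/P₁ = 2.73×8.314×350/246 = 32.3 L.
Isobaric: P stays 246 kPa; V/T = const ⇒ T₂ = 1850 K, V₂ = 171 L.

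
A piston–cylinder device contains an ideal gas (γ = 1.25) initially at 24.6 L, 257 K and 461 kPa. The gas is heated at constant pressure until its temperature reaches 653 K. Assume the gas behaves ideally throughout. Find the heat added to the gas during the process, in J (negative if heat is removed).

n = P₁V₁/(RT₁) = 461×24.6/(8.314×257) = 5.31 mol.
Isobaric: P stays 461 kPa; V/T = const ⇒ T₂ = 653 K, V₂ = 62.5 L.
W = PΔV = 461×(62.5−24.6) kPa·L = 17500 J.
ΔU = nCvΔT = 5.31×33.3×(653−257) = 69900 J.
Q = ΔU + W = nCpΔT = 87400 J.

87400 J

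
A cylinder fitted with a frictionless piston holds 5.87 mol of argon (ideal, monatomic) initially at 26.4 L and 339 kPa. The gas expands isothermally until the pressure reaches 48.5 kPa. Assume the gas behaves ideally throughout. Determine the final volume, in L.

185 L

T₁ = P₁V₁/(nR) = 339×26.4/(5.87×8.314) = 183 K.
Isothermal: T stays 183 K; PV = const ⇒ V₂ = 185 L, P₂ = 48.5 kPa.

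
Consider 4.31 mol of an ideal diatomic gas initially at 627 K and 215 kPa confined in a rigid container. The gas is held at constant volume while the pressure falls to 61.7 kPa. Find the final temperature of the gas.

180 K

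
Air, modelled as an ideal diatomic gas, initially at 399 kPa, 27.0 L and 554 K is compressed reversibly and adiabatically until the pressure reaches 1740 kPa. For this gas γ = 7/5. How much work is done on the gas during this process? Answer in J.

14100 J

n = P₁V₁/(RT₁) = 399×27.0/(8.314×554) = 2.34 mol.
Adiabatic: T₂/T₁ = (P₂/P₁)^((γ−1)/γ) ⇒ T₂ = 554×(4.36)^0.286 = 844 K; V₂ = 9.43 L.
ΔU = nCvΔT = 2.34×20.8×(844−554) = 14100 J.
Q = 0 for an adiabatic process, so W = −ΔU = -14100 J.
Work done on the gas = −W_by = 14100 J.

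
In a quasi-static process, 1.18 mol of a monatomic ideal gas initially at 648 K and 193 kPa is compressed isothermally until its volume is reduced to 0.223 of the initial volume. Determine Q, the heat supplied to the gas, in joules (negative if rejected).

V₁ = nRT₁/P₁ = 1.18×8.314×648/193 = 32.9 L.
Isothermal: T stays 648 K; PV = const ⇒ V₂ = 7.35 L, P₂ = 865 kPa.
ΔU = 0 (ideal gas, T constant).
W = nRT ln(V₂/V₁) = 1.18×8.314×648×ln(0.223) = -9540 J.
Q = ΔU + W = -9540 J.

-9540 J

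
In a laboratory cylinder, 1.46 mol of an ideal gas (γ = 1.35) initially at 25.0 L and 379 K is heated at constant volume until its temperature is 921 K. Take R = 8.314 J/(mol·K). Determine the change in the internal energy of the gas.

18800 J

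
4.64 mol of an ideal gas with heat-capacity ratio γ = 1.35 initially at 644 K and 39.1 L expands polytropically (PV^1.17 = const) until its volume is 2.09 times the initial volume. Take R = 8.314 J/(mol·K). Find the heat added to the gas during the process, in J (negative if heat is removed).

P₁ = nRT₁/V₁ = 4.64×8.314×644/39.1 = 635 kPa.
Polytropic n=1.17: T₂ = T₁(V₁/V₂)^(n−1) = 644×(0.478)^0.17 = 568 K; P₂ = P₁(V₁/V₂)^n = 268 kPa.
W = (P₁V₁−P₂V₂)/(n−1) = (635×39.1−268×81.7)/0.17 = 17200 J.
ΔU = nCvΔT = 4.64×23.8×(568−644) = -8360 J.
Q = ΔU + W = 8850 J.

8850 J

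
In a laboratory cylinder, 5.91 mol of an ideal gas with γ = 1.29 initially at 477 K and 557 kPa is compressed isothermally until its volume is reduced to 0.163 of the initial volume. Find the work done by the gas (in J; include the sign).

V₁ = nRT₁/P₁ = 5.91×8.314×477/557 = 42.1 L.
Isothermal: T stays 477 K; PV = const ⇒ V₂ = 6.86 L, P₂ = 3420 kPa.
W = nRT ln(V₂/V₁) = 5.91×8.314×477×ln(0.163) = -42500 J.

-42500 J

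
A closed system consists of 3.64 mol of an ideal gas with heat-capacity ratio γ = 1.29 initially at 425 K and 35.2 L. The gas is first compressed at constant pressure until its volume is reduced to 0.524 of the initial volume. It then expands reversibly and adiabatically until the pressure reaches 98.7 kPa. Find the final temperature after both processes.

166 K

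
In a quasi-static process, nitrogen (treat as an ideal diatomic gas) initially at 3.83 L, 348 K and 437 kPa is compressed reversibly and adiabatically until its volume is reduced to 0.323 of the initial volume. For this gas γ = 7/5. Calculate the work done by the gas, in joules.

n = P₁V₁/(RT₁) = 437×3.83/(8.314×348) = 0.578 mol.
Adiabatic: TV^(γ−1) = const ⇒ T₂ = 348×(3.10)^0.400 = 547 K; PV^γ = const ⇒ P₂ = 2130 kPa.
ΔU = nCvΔT = 0.578×20.8×(547−348) = 2390 J.
Q = 0 for an adiabatic process, so W = −ΔU = -2390 J.

-2390 J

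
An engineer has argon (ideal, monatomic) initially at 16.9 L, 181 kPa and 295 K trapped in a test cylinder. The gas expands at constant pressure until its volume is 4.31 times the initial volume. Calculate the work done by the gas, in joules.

n = P₁V₁/(RT₁) = 181×16.9/(8.314×295) = 1.25 mol.
Isobaric: P stays 181 kPa; V/T = const ⇒ T₂ = 1270 K, V₂ = 72.8 L.
W = PΔV = 181×(72.8−16.9) kPa·L = 10100 J.

10100 J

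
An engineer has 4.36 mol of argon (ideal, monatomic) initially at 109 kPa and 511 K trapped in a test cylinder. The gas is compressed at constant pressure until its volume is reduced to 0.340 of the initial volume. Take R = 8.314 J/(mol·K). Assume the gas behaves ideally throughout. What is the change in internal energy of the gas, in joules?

-18300 J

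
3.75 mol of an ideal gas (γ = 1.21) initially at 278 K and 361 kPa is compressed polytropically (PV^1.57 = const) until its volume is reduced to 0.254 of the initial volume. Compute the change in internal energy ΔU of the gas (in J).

V₁ = nRT₁/P₁ = 3.75×8.314×278/361 = 24.0 L.
Polytropic n=1.57: T₂ = T₁(V₁/V₂)^(n−1) = 278×(3.94)^0.57 = 607 K; P₂ = P₁(V₁/V₂)^n = 3100 kPa.
For an ideal gas ΔU = nCvΔT with Cv = R/(γ−1) = 39.6 J/(mol·K).
ΔU = 3.75×39.6×(607−278) = 48900 J.

48900 J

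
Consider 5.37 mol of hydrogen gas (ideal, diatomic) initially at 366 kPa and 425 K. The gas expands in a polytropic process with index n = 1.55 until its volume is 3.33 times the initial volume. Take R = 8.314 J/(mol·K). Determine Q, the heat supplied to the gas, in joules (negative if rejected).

-6260 J

V₁ = nRT₁/P₁ = 5.37×8.314×425/366 = 51.8 L.
Polytropic n=1.55: T₂ = T₁(V₁/V₂)^(n−1) = 425×(0.300)^0.55 = 219 K; P₂ = P₁(V₁/V₂)^n = 56.7 kPa.
W = (P₁V₁−P₂V₂)/(n−1) = (366×51.8−56.7×173)/0.55 = 16700 J.
ΔU = nCvΔT = 5.37×20.8×(219−425) = -23000 J.
Q = ΔU + W = -6260 J.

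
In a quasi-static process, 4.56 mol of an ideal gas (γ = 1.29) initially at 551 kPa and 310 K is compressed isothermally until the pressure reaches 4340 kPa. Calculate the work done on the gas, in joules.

V₁ = nRT₁/P₁ = 4.56×8.314×310/551 = 21.3 L.
Isothermal: T stays 310 K; PV = const ⇒ V₂ = 2.71 L, P₂ = 4340 kPa.
W = nRT ln(V₂/V₁) = 4.56×8.314×310×ln(0.127) = -24300 J.
Work done on the gas = −W_by = 24300 J.

24300 J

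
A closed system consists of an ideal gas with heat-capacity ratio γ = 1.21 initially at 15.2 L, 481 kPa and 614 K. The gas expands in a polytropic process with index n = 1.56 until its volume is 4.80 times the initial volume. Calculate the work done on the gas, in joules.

-7630 J

n = P₁V₁/(RT₁) = 481×15.2/(8.314×614) = 1.43 mol.
Polytropic n=1.56: T₂ = T₁(V₁/V₂)^(n−1) = 614×(0.208)^0.56 = 255 K; P₂ = P₁(V₁/V₂)^n = 41.6 kPa.
W = (P₁V₁−P₂V₂)/(n−1) = (481×15.2−41.6×73.0)/0.56 = 7630 J.
Work done on the gas = −W_by = -7630 J.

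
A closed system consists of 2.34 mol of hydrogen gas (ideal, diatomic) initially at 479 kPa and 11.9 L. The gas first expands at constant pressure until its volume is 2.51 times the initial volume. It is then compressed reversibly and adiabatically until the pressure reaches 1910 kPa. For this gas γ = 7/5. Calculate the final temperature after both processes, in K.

1090 K

T₁ = P₁V₁/(nR) = 479×11.9/(2.34×8.314) = 293 K.
Step 1 — Isobaric: P stays 479 kPa; V/T = const ⇒ T₂ = 735 K, V₂ = 29.9 L.
W = PΔV = 479×(29.9−11.9) kPa·L = 8610 J.
ΔU = nCvΔT = 2.34×20.8×(735−293) = 21500 J.
Q = ΔU + W = nCpΔT = 30100 J.
State after step 1: P = 479 kPa, V = 29.9 L, T = 735 K.
Step 2 — Adiabatic: T₂/T₁ = (P₂/P₁)^((γ−1)/γ) ⇒ T₂ = 735×(3.99)^0.286 = 1090 K; V₂ = 11.1 L.
ΔU = nCvΔT = 2.34×20.8×(1090−735) = 17300 J.
Q = 0 for an adiabatic process, so W = −ΔU = -17300 J.
Net over both steps: W = -8730 J, Q = 30100 J, ΔU = 38900 J.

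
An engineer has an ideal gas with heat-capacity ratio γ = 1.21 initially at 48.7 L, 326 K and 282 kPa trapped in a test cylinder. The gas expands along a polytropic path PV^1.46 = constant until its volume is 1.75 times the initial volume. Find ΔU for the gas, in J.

-14800 J

n = P₁V₁/(RT₁) = 282×48.7/(8.314×326) = 5.07 mol.
Polytropic n=1.46: T₂ = T₁(V₁/V₂)^(n−1) = 326×(0.571)^0.46 = 252 K; P₂ = P₁(V₁/V₂)^n = 125 kPa.
For an ideal gas ΔU = nCvΔT with Cv = R/(γ−1) = 39.6 J/(mol·K).
ΔU = 5.07×39.6×(252−326) = -14800 J.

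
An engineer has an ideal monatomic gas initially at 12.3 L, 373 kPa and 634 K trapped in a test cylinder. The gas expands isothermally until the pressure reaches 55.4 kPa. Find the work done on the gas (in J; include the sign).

-8750 J

n = P₁V₁/(RT₁) = 373×12.3/(8.314×634) = 0.870 mol.
Isothermal: T stays 634 K; PV = const ⇒ V₂ = 82.8 L, P₂ = 55.4 kPa.
W = nRT ln(V₂/V₁) = 0.870×8.314×634×ln(6.73) = 8750 J.
Work done on the gas = −W_by = -8750 J.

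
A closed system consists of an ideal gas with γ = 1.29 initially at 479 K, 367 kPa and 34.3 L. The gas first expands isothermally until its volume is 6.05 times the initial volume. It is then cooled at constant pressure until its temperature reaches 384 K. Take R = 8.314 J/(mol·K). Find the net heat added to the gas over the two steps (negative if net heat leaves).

11600 J

n = P₁V₁/(RT₁) = 367×34.3/(8.314×479) = 3.16 mol.
Step 1 — Isothermal: T stays 479 K; PV = const ⇒ V₂ = 208 L, P₂ = 60.7 kPa.
ΔU = 0 (ideal gas, T constant).
W = nRT ln(V₂/V₁) = 3.16×8.314×479×ln(6.05) = 22700 J.
Q = ΔU + W = 22700 J.
State after step 1: P = 60.7 kPa, V = 208 L, T = 479 K.
Step 2 — Isobaric: P stays 60.7 kPa; V/T = const ⇒ T₂ = 384 K, V₂ = 166 L.
W = PΔV = 60.7×(166−208) kPa·L = -2500 J.
ΔU = nCvΔT = 3.16×28.7×(384−479) = -8610 J.
Q = ΔU + W = nCpΔT = -11100 J.
Net over both steps: W = 20200 J, Q = 11600 J, ΔU = -8610 J.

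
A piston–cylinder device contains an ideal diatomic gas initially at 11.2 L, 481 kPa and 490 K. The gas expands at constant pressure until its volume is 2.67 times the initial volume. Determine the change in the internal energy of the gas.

n = P₁V₁/(RT₁) = 481×11.2/(8.314×490) = 1.32 mol.
Isobaric: P stays 481 kPa; V/T = const ⇒ T₂ = 1310 K, V₂ = 29.9 L.
For an ideal gas ΔU = nCvΔT with Cv = (5/2)R = 20.8 J/(mol·K).
ΔU = 1.32×20.8×(1310−490) = 22500 J.

22500 J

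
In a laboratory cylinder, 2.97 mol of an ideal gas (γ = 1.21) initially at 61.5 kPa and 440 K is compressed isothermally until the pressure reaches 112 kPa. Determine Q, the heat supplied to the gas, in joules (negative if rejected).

V₁ = nRT₁/P₁ = 2.97×8.314×440/61.5 = 177 L.
Isothermal: T stays 440 K; PV = const ⇒ V₂ = 97.0 L, P₂ = 112 kPa.
ΔU = 0 (ideal gas, T constant).
W = nRT ln(V₂/V₁) = 2.97×8.314×440×ln(0.549) = -6510 J.
Q = ΔU + W = -6510 J.

-6510 J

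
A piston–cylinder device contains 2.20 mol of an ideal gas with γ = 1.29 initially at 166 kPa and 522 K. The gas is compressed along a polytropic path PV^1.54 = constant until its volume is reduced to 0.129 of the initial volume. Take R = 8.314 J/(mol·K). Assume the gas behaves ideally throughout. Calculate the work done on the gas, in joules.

V₁ = nRT₁/P₁ = 2.20×8.314×522/166 = 57.5 L.
Polytropic n=1.54: T₂ = T₁(V₁/V₂)^(n−1) = 522×(7.75)^0.54 = 1580 K; P₂ = P₁(V₁/V₂)^n = 3890 kPa.
W = (P₁V₁−P₂V₂)/(n−1) = (166×57.5−3890×7.42)/0.54 = -35700 J.
Work done on the gas = −W_by = 35700 J.

35700 J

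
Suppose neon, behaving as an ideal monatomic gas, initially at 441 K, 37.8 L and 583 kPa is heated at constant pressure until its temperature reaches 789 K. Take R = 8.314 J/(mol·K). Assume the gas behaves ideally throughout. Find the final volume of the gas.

67.6 L

Isobaric: P stays 583 kPa; V/T = const ⇒ T₂ = 789 K, V₂ = 67.6 L.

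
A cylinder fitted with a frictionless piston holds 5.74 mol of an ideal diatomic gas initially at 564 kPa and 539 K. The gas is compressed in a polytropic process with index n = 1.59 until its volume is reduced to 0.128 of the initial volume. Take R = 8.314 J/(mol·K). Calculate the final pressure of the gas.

14800 kPa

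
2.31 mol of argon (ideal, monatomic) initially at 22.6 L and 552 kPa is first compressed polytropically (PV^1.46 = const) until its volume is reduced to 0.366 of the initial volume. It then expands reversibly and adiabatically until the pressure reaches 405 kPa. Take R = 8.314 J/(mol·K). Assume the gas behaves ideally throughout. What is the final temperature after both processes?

507 K

T₁ = P₁V₁/(nR) = 552×22.6/(2.31×8.314) = 650 K.
Step 1 — Polytropic n=1.46: T₂ = T₁(V₁/V₂)^(n−1) = 650×(2.73)^0.46 = 1030 K; P₂ = P₁(V₁/V₂)^n = 2390 kPa.
W = (P₁V₁−P₂V₂)/(n−1) = (552×22.6−2390×8.27)/0.46 = -15900 J.
ΔU = nCvΔT = 2.31×12.5×(1030−650) = 11000 J.
Q = ΔU + W = -4940 J.
State after step 1: P = 2390 kPa, V = 8.27 L, T = 1030 K.
Step 2 — Adiabatic: T₂/T₁ = (P₂/P₁)^((γ−1)/γ) ⇒ T₂ = 1030×(0.169)^0.400 = 507 K; V₂ = 24.0 L.
ΔU = nCvΔT = 2.31×12.5×(507−1030) = -15100 J.
Q = 0 for an adiabatic process, so W = −ΔU = 15100 J.
Net over both steps: W = -824 J, Q = -4940 J, ΔU = -4120 J.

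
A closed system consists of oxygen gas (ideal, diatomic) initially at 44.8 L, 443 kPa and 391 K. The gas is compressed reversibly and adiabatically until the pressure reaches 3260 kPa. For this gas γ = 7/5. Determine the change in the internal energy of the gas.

38100 J

n = P₁V₁/(RT₁) = 443×44.8/(8.314×391) = 6.11 mol.
Adiabatic: T₂/T₁ = (P₂/P₁)^((γ−1)/γ) ⇒ T₂ = 391×(7.36)^0.286 = 692 K; V₂ = 10.8 L.
For an ideal gas ΔU = nCvΔT with Cv = (5/2)R = 20.8 J/(mol·K).
ΔU = 6.11×20.8×(692−391) = 38100 J.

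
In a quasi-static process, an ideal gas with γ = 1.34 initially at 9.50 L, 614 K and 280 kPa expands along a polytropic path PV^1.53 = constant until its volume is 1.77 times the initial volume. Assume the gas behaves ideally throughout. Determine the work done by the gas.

1310 J

n = P₁V₁/(RT₁) = 280×9.50/(8.314×614) = 0.521 mol.
Polytropic n=1.53: T₂ = T₁(V₁/V₂)^(n−1) = 614×(0.565)^0.53 = 454 K; P₂ = P₁(V₁/V₂)^n = 117 kPa.
W = (P₁V₁−P₂V₂)/(n−1) = (280×9.50−117×16.8)/0.53 = 1310 J.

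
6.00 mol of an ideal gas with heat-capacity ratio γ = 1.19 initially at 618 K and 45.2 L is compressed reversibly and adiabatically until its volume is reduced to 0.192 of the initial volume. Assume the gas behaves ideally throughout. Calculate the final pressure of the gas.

P₁ = nRT₁/V₁ = 6.00×8.314×618/45.2 = 682 kPa.
Adiabatic: TV^(γ−1) = const ⇒ T₂ = 618×(5.21)^0.190 = 846 K; PV^γ = const ⇒ P₂ = 4860 kPa.

4860 kPa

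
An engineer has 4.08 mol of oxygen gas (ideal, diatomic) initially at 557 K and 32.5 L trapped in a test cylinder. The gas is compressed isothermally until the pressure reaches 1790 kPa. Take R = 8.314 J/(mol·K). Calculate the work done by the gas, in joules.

P₁ = nRT₁/V₁ = 4.08×8.314×557/32.5 = 581 kPa.
Isothermal: T stays 557 K; PV = const ⇒ V₂ = 10.6 L, P₂ = 1790 kPa.
W = nRT ln(V₂/V₁) = 4.08×8.314×557×ln(0.325) = -21200 J.

-21200 J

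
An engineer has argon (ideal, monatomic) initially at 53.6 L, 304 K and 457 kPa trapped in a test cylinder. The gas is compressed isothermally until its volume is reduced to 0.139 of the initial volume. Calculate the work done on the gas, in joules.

n = P₁V₁/(RT₁) = 457×53.6/(8.314×304) = 9.69 mol.
Isothermal: T stays 304 K; PV = const ⇒ V₂ = 7.45 L, P₂ = 3290 kPa.
W = nRT ln(V₂/V₁) = 9.69×8.314×304×ln(0.139) = -48300 J.
Work done on the gas = −W_by = 48300 J.

48300 J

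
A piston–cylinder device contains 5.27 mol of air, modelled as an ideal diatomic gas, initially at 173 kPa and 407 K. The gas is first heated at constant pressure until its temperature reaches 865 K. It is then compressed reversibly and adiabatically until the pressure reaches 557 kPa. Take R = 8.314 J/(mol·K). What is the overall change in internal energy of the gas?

V₁ = nRT₁/P₁ = 5.27×8.314×407/173 = 103 L.
Step 1 — Isobaric: P stays 173 kPa; V/T = const ⇒ T₂ = 865 K, V₂ = 219 L.
W = PΔV = 173×(219−103) kPa·L = 20100 J.
ΔU = nCvΔT = 5.27×20.8×(865−407) = 50200 J.
Q = ΔU + W = nCpΔT = 70200 J.
State after step 1: P = 173 kPa, V = 219 L, T = 865 K.
Step 2 — Adiabatic: T₂/T₁ = (P₂/P₁)^((γ−1)/γ) ⇒ T₂ = 865×(3.22)^0.286 = 1210 K; V₂ = 95.0 L.
ΔU = nCvΔT = 5.27×20.8×(1210−865) = 37600 J.
Q = 0 for an adiabatic process, so W = −ΔU = -37600 J.
Net over both steps: W = -17500 J, Q = 70200 J, ΔU = 87800 J.

87800 J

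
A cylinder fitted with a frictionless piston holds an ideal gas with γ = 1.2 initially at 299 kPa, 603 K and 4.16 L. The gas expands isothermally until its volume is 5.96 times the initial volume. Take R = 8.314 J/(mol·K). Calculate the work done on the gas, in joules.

n = P₁V₁/(RT₁) = 299×4.16/(8.314×603) = 0.248 mol.
Isothermal: T stays 603 K; PV = const ⇒ V₂ = 24.8 L, P₂ = 50.2 kPa.
W = nRT ln(V₂/V₁) = 0.248×8.314×603×ln(5.96) = 2220 J.
Work done on the gas = −W_by = -2220 J.

-2220 J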